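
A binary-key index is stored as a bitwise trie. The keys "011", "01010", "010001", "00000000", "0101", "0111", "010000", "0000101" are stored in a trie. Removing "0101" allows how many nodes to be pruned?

0

A node on "0101"'s path can go only if nothing else ends at it or branches off below it.
Every node on "0101" is still needed (e.g. by "01010"), so nothing is freed.
Nodes removed: 0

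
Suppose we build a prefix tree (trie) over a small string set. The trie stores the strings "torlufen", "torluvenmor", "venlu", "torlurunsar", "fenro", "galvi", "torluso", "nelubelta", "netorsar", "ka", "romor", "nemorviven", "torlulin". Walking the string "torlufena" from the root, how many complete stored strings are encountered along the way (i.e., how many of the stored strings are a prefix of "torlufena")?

Walk "torlufena" from the root; an end-of-word marker is hit whenever a stored word is a prefix of "torlufena".
Prefixes of the query that are stored words: "torlufen"
Count: 1

1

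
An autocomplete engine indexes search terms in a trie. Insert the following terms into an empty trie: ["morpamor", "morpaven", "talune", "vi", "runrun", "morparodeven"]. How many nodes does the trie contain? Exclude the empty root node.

Insert word by word; a character creates a node only if that edge doesn't already exist:
  "morpamor" → 8 new (m, o, r, p, a, m, o, r)
  "morpaven" → prefix "morpa" already present; 3 new (v, e, n)
  "talune" → 6 new (t, a, l, u, n, e)
  "vi" → 2 new (v, i)
  "runrun" → 6 new (r, u, n, r, u, n)
  "morparodeven" → prefix "morpa" already present; 7 new (r, o, d, e, v, e, n)
Total nodes = 8 + 3 + 6 + 2 + 6 + 7 = 32

32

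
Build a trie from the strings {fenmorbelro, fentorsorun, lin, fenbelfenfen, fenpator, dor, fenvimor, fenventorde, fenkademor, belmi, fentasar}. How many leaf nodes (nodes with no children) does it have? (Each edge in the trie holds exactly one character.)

11

A leaf is a node with no children — equivalently, the end of a word that is not a proper prefix of any other stored word.
Those words: "belmi", "dor", "fenbelfenfen", "fenkademor", "fenmorbelro", "fenpator", "fentasar", "fentorsorun", "fenventorde", "fenvimor", "lin"
Leaf count: 11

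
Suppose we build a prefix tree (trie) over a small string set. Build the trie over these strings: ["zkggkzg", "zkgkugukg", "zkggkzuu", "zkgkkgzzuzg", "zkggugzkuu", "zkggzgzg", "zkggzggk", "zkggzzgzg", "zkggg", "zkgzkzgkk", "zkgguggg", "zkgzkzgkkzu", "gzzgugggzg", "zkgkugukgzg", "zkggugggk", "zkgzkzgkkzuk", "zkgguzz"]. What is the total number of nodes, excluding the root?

65

For each word, the new-node count is its length minus the longest prefix already in the trie:
  "zkggkzg" → 7 new (z, k, g, g, k, z, g)
  "zkgkugukg" → prefix "zkg" already present; 6 new (k, u, g, u, k, g)
  "zkggkzuu" → prefix "zkggkz" already present; 2 new (u, u)
  "zkgkkgzzuzg" → prefix "zkgk" already present; 7 new (k, g, z, z, u, z, g)
  "zkggugzkuu" → prefix "zkgg" already present; 6 new (u, g, z, k, u, u)
  "zkggzgzg" → prefix "zkgg" already present; 4 new (z, g, z, g)
  "zkggzggk" → prefix "zkggzg" already present; 2 new (g, k)
  "zkggzzgzg" → prefix "zkggz" already present; 4 new (z, g, z, g)
  "zkggg" → prefix "zkgg" already present; 1 new (g)
  "zkgzkzgkk" → prefix "zkg" already present; 6 new (z, k, z, g, k, k)
  "zkgguggg" → prefix "zkggug" already present; 2 new (g, g)
  "zkgzkzgkkzu" → prefix "zkgzkzgkk" already present; 2 new (z, u)
  "gzzgugggzg" → 10 new (g, z, z, g, u, g, g, g, z, g)
  "zkgkugukgzg" → prefix "zkgkugukg" already present; 2 new (z, g)
  "zkggugggk" → prefix "zkgguggg" already present; 1 new (k)
  "zkgzkzgkkzuk" → prefix "zkgzkzgkkzu" already present; 1 new (k)
  "zkgguzz" → prefix "zkggu" already present; 2 new (z, z)
Total nodes = 7 + 6 + 2 + 7 + 6 + 4 + 2 + 4 + 1 + 6 + 2 + 2 + 10 + 2 + 1 + 1 + 2 = 65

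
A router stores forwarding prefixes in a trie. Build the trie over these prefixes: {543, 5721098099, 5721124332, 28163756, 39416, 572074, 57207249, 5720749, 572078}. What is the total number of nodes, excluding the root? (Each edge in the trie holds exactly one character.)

39

Trie structure (* marks end of a word):
(root)
├─ 2
│  └─ 8
│     └─ 1
│        └─ 6
│           └─ 3
│              └─ 7
│                 └─ 5
│                    └─ 6 *
├─ 3
│  └─ 9
│     └─ 4
│        └─ 1
│           └─ 6 *
└─ 5
   ├─ 4
   │  └─ 3 *
   └─ 7
      └─ 2
         ├─ 0
         │  └─ 7
         │     ├─ 2
         │     │  └─ 4
         │     │     └─ 9 *
         │     ├─ 4 *
         │     │  └─ 9 *
         │     └─ 8 *
         └─ 1
            ├─ 0
            │  └─ 9
            │     └─ 8
            │        └─ 0
            │           └─ 9
            │              └─ 9 *
            └─ 1
               └─ 2
                  └─ 4
                     └─ 3
                        └─ 3
                           └─ 2 *
Counting every labelled node above: 39.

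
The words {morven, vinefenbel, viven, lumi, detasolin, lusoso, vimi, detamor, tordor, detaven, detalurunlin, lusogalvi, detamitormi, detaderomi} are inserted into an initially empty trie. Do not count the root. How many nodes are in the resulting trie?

75

Insert word by word; a character creates a node only if that edge doesn't already exist:
  "morven" → 6 new (m, o, r, v, e, n)
  "vinefenbel" → 10 new (v, i, n, e, f, e, n, b, e, l)
  "viven" → prefix "vi" already present; 3 new (v, e, n)
  "lumi" → 4 new (l, u, m, i)
  "detasolin" → 9 new (d, e, t, a, s, o, l, i, n)
  "lusoso" → prefix "lu" already present; 4 new (s, o, s, o)
  "vimi" → prefix "vi" already present; 2 new (m, i)
  "detamor" → prefix "deta" already present; 3 new (m, o, r)
  "tordor" → 6 new (t, o, r, d, o, r)
  "detaven" → prefix "deta" already present; 3 new (v, e, n)
  "detalurunlin" → prefix "deta" already present; 8 new (l, u, r, u, n, l, i, n)
  "lusogalvi" → prefix "luso" already present; 5 new (g, a, l, v, i)
  "detamitormi" → prefix "detam" already present; 6 new (i, t, o, r, m, i)
  "detaderomi" → prefix "deta" already present; 6 new (d, e, r, o, m, i)
Total nodes = 6 + 10 + 3 + 4 + 9 + 4 + 2 + 3 + 6 + 3 + 8 + 5 + 6 + 6 = 75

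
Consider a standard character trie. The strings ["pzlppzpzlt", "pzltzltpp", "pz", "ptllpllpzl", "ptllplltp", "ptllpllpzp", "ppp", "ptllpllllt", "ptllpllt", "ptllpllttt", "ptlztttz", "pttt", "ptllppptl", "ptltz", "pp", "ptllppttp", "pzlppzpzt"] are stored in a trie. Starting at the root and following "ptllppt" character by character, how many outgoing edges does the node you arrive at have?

1

Walk "ptllppt" from the root, arriving at one node.
Characters that immediately follow "ptllppt" among the stored strings: {t}.
That node has 1 child edge.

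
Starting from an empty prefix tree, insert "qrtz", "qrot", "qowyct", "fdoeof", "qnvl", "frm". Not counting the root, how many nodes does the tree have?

22

Trace insertions, counting only characters that open a new branch:
  "qrtz" → 4 new (q, r, t, z)
  "qrot" → prefix "qr" already present; 2 new (o, t)
  "qowyct" → prefix "q" already present; 5 new (o, w, y, c, t)
  "fdoeof" → 6 new (f, d, o, e, o, f)
  "qnvl" → prefix "q" already present; 3 new (n, v, l)
  "frm" → prefix "f" already present; 2 new (r, m)
Total nodes = 4 + 2 + 5 + 6 + 3 + 2 = 22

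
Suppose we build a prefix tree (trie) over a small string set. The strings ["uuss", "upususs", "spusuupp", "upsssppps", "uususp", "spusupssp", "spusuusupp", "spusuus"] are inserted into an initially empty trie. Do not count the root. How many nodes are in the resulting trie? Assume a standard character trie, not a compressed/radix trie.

Count nodes per top-level branch (shared prefixes stored once):
  's'-branch (spusupssp, spusuupp, spusuus, spusuusupp): 16 nodes
  'u'-branch (upsssppps, upususs, uuss, uususp): 20 nodes
Sum: 36

36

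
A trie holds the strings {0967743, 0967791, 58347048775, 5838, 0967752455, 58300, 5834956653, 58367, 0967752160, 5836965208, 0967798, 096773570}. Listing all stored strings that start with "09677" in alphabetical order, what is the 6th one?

0967798

Filter for "09677…" and sort: "096773570", "0967743", "0967752160", "0967752455", "0967791", "0967798"
Position 6: 0967798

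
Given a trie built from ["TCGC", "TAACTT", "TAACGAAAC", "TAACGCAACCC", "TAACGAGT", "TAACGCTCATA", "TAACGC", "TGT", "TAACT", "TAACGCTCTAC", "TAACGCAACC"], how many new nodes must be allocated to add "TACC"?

2

Walking "TACC" from the root, the first 2 characters ("TA") follow existing edges; "C" is the first miss.
So 4 − 2 = 2 new nodes.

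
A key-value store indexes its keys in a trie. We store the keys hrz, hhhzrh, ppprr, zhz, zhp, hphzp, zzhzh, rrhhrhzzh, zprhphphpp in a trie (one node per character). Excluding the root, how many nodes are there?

43

Trace insertions, counting only characters that open a new branch:
  "hrz" → 3 new (h, r, z)
  "hhhzrh" → prefix "h" already present; 5 new (h, h, z, r, h)
  "ppprr" → 5 new (p, p, p, r, r)
  "zhz" → 3 new (z, h, z)
  "zhp" → prefix "zh" already present; 1 new (p)
  "hphzp" → prefix "h" already present; 4 new (p, h, z, p)
  "zzhzh" → prefix "z" already present; 4 new (z, h, z, h)
  "rrhhrhzzh" → 9 new (r, r, h, h, r, h, z, z, h)
  "zprhphphpp" → prefix "z" already present; 9 new (p, r, h, p, h, p, h, p, p)
Total nodes = 3 + 5 + 5 + 3 + 1 + 4 + 4 + 9 + 9 = 43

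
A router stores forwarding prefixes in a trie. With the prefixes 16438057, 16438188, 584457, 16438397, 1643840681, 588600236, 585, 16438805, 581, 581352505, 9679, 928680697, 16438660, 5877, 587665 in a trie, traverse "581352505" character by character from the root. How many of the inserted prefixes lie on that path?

2

Check each prefix of "581352505" against the stored set — each match is an end-marker on the path.
Prefixes of the query that are stored words: "581", "581352505"
Count: 2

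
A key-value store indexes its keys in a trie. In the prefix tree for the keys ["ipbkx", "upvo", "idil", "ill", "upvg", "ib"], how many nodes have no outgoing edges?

6

A leaf is a node with no children — equivalently, the end of a word that is not a proper prefix of any other stored word.
Those words: "ib", "idil", "ill", "ipbkx", "upvg", "upvo"
Leaf count: 6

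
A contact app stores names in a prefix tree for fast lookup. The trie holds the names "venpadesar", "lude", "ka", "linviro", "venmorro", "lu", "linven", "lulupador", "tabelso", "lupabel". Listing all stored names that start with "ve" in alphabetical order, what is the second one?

DFS of the "ve" subtree visits, in order: "venmorro", "venpadesar"
The 2nd is venpadesar.

venpadesar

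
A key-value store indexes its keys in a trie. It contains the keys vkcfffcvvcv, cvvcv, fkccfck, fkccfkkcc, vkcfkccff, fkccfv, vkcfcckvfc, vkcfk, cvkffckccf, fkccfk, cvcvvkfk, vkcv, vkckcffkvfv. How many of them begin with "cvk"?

Traverse to the node for "cvk", then collect every word in that subtree.
Words under "cvk": cvkffckccf
Count: 1

1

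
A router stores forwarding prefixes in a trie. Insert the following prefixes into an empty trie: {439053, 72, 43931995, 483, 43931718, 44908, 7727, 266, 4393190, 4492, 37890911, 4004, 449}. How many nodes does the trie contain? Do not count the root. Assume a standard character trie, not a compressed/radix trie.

41

Count nodes per top-level branch (shared prefixes stored once):
  '2'-branch (266): 3 nodes
  '3'-branch (37890911): 8 nodes
  '4'-branch (4004, 439053, 43931718, 4393190, 43931995, 449, 44908, 4492, 483): 25 nodes
  '7'-branch (72, 7727): 5 nodes
Sum: 41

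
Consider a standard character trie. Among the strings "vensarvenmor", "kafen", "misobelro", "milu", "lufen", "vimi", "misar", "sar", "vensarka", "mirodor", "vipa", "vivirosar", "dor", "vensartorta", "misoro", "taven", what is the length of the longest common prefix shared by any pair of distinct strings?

Equivalently: take the maximum, over all pairs, of their longest common prefix length.
e.g. "vensarka" and "vensartorta" share the prefix "vensar" of length 6; no pair shares a longer one.
Longest shared-prefix length: 6

6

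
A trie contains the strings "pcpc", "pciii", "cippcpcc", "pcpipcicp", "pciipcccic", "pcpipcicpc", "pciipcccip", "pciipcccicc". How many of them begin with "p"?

7

Filter for entries beginning with "p":
Matches: "pciii", "pciipcccic", "pciipcccicc", "pciipcccip", "pcpc", "pcpipcicp", "pcpipcicpc"
Count: 7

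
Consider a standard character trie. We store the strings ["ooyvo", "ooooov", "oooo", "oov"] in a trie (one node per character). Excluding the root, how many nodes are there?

10

Trie structure (* marks end of a word):
(root)
└─ o
   └─ o
      ├─ o
      │  └─ o *
      │     └─ o
      │        └─ v *
      ├─ v *
      └─ y
         └─ v
            └─ o *
Counting every labelled node above: 10.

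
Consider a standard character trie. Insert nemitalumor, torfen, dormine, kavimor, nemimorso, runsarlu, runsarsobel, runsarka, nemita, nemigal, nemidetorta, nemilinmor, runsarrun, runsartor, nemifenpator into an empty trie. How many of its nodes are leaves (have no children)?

A leaf is a node with no children — equivalently, the end of a word that is not a proper prefix of any other stored word.
Those words: "dormine", "kavimor", "nemidetorta", "nemifenpator", "nemigal", "nemilinmor", "nemimorso", "nemitalumor", "runsarka", "runsarlu", "runsarrun", "runsarsobel", "runsartor", "torfen"
Leaf count: 14

14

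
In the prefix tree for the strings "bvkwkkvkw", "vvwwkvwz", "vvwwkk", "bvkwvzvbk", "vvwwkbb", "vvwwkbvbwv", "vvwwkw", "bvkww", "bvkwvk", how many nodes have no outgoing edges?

9

Leaves are exactly the stored words that no other stored word extends.
Those words: "bvkwkkvkw", "bvkwvk", "bvkwvzvbk", "bvkww", "vvwwkbb", "vvwwkbvbwv", "vvwwkk", "vvwwkvwz", "vvwwkw"
Leaf count: 9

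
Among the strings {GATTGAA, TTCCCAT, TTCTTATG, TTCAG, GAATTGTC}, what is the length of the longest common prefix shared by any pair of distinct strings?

3

The deepest shared node is where two words last agree before diverging.
e.g. "TTCAG" and "TTCCCAT" share the prefix "TTC" of length 3; no pair shares a longer one.
Longest shared-prefix length: 3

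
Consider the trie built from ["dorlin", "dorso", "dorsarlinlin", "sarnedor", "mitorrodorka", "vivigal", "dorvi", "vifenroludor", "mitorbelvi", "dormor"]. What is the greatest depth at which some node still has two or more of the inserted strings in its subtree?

5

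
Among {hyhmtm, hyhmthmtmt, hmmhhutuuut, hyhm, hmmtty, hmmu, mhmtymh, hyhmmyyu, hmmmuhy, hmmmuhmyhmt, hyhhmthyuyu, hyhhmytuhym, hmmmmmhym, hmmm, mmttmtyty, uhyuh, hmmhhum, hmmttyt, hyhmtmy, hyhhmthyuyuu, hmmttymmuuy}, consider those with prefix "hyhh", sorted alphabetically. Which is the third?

hyhhmytuhym

Words with prefix "hyhh", in lexicographic order: "hyhhmthyuyu", "hyhhmthyuyuu", "hyhhmytuhym"
The 3rd is hyhhmytuhym.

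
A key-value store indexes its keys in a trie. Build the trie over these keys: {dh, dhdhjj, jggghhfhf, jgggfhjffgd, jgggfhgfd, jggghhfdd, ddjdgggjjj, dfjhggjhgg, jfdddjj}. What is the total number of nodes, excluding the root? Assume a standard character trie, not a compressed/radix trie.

Trace insertions, counting only characters that open a new branch:
  "dh" → 2 new (d, h)
  "dhdhjj" → prefix "dh" already present; 4 new (d, h, j, j)
  "jggghhfhf" → 9 new (j, g, g, g, h, h, f, h, f)
  "jgggfhjffgd" → prefix "jggg" already present; 7 new (f, h, j, f, f, g, d)
  "jgggfhgfd" → prefix "jgggfh" already present; 3 new (g, f, d)
  "jggghhfdd" → prefix "jggghhf" already present; 2 new (d, d)
  "ddjdgggjjj" → prefix "d" already present; 9 new (d, j, d, g, g, g, j, j, j)
  "dfjhggjhgg" → prefix "d" already present; 9 new (f, j, h, g, g, j, h, g, g)
  "jfdddjj" → prefix "j" already present; 6 new (f, d, d, d, j, j)
Total nodes = 2 + 4 + 9 + 7 + 3 + 2 + 9 + 9 + 6 = 51

51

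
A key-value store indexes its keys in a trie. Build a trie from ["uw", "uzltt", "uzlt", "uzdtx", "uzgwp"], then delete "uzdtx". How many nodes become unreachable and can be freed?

3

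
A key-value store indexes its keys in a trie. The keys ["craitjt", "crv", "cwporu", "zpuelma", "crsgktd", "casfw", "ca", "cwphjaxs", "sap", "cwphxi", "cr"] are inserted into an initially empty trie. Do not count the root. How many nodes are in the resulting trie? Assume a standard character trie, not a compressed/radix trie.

39

Trie structure (* marks end of a word):
(root)
├─ c
│  ├─ a *
│  │  └─ s
│  │     └─ f
│  │        └─ w *
│  ├─ r *
│  │  ├─ a
│  │  │  └─ i
│  │  │     └─ t
│  │  │        └─ j
│  │  │           └─ t *
│  │  ├─ s
│  │  │  └─ g
│  │  │     └─ k
│  │  │        └─ t
│  │  │           └─ d *
│  │  └─ v *
│  └─ w
│     └─ p
│        ├─ h
│        │  ├─ j
│        │  │  └─ a
│        │  │     └─ x
│        │  │        └─ s *
│        │  └─ x
│        │     └─ i *
│        └─ o
│           └─ r
│              └─ u *
├─ s
│  └─ a
│     └─ p *
└─ z
   └─ p
      └─ u
         └─ e
            └─ l
               └─ m
                  └─ a *
Counting every labelled node above: 39.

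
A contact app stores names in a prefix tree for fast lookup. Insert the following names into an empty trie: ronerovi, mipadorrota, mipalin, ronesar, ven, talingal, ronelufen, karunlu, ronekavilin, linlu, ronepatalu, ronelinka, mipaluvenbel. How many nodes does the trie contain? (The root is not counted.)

Count nodes per top-level branch (shared prefixes stored once):
  'k'-branch (karunlu): 7 nodes
  'l'-branch (linlu): 5 nodes
  'm'-branch (mipadorrota, mipalin, mipaluvenbel): 21 nodes
  'r'-branch (ronekavilin, ronelinka, ronelufen, ronepatalu, ronerovi, ronesar): 33 nodes
  't'-branch (talingal): 8 nodes
  'v'-branch (ven): 3 nodes
Sum: 77

77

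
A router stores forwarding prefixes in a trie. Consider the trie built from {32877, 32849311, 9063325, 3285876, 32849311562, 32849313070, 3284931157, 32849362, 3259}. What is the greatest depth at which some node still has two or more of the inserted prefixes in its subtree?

Equivalently: take the maximum, over all pairs, of their longest common prefix length.
e.g. "32849311562" and "3284931157" share the prefix "328493115" of length 9; no pair shares a longer one.
Longest shared-prefix length: 9

9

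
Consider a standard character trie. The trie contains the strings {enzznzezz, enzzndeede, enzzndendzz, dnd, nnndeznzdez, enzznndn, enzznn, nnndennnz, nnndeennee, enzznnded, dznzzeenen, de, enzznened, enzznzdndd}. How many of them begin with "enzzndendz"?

1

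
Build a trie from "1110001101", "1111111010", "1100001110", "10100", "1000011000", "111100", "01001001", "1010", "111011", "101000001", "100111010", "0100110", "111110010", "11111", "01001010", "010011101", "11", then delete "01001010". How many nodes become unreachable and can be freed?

After clearing the end-marker at "01001010", prune upward until reaching a node still needed by another word.
The suffix "10" (2 nodes) is used only by "01001010"; the node for "010010" still has the child "0", so pruning stops there.
Nodes removed: 2

2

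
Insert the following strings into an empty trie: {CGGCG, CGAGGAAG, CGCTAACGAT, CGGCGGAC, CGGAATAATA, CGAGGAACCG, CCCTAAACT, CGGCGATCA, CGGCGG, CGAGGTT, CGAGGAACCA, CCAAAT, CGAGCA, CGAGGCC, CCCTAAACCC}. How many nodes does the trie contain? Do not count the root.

Insert word by word; a character creates a node only if that edge doesn't already exist:
  "CGGCG" → 5 new (C, G, G, C, G)
  "CGAGGAAG" → prefix "CG" already present; 6 new (A, G, G, A, A, G)
  "CGCTAACGAT" → prefix "CG" already present; 8 new (C, T, A, A, C, G, A, T)
  "CGGCGGAC" → prefix "CGGCG" already present; 3 new (G, A, C)
  "CGGAATAATA" → prefix "CGG" already present; 7 new (A, A, T, A, A, T, A)
  "CGAGGAACCG" → prefix "CGAGGAA" already present; 3 new (C, C, G)
  "CCCTAAACT" → prefix "C" already present; 8 new (C, C, T, A, A, A, C, T)
  "CGGCGATCA" → prefix "CGGCG" already present; 4 new (A, T, C, A)
  "CGGCGG" → prefix "CGGCGG" already present; 0 new (none)
  "CGAGGTT" → prefix "CGAGG" already present; 2 new (T, T)
  "CGAGGAACCA" → prefix "CGAGGAACC" already present; 1 new (A)
  "CCAAAT" → prefix "CC" already present; 4 new (A, A, A, T)
  "CGAGCA" → prefix "CGAG" already present; 2 new (C, A)
  "CGAGGCC" → prefix "CGAGG" already present; 2 new (C, C)
  "CCCTAAACCC" → prefix "CCCTAAAC" already present; 2 new (C, C)
Total nodes = 5 + 6 + 8 + 3 + 7 + 3 + 8 + 4 + 0 + 2 + 1 + 4 + 2 + 2 + 2 = 57

57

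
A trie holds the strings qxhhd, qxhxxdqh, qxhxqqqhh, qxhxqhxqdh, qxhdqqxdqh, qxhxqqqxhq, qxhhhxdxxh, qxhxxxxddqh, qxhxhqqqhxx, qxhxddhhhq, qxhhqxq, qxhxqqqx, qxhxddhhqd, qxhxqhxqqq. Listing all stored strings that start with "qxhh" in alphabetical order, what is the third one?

qxhhqxq

Filter for "qxhh…" and sort: "qxhhd", "qxhhhxdxxh", "qxhhqxq"
The 3rd is qxhhqxq.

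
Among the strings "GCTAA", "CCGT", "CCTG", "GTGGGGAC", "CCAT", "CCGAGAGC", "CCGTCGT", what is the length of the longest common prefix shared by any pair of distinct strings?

4

Look for the deepest trie node that still has at least two words in its subtree.
e.g. "CCGT" and "CCGTCGT" share the prefix "CCGT" of length 4; no pair shares a longer one.
Longest shared-prefix length: 4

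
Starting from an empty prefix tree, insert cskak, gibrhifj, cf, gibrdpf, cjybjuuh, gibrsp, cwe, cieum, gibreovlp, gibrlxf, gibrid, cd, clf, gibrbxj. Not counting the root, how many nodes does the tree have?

48

Trace insertions, counting only characters that open a new branch:
  "cskak" → 5 new (c, s, k, a, k)
  "gibrhifj" → 8 new (g, i, b, r, h, i, f, j)
  "cf" → prefix "c" already present; 1 new (f)
  "gibrdpf" → prefix "gibr" already present; 3 new (d, p, f)
  "cjybjuuh" → prefix "c" already present; 7 new (j, y, b, j, u, u, h)
  "gibrsp" → prefix "gibr" already present; 2 new (s, p)
  "cwe" → prefix "c" already present; 2 new (w, e)
  "cieum" → prefix "c" already present; 4 new (i, e, u, m)
  "gibreovlp" → prefix "gibr" already present; 5 new (e, o, v, l, p)
  "gibrlxf" → prefix "gibr" already present; 3 new (l, x, f)
  "gibrid" → prefix "gibr" already present; 2 new (i, d)
  "cd" → prefix "c" already present; 1 new (d)
  "clf" → prefix "c" already present; 2 new (l, f)
  "gibrbxj" → prefix "gibr" already present; 3 new (b, x, j)
Total nodes = 5 + 8 + 1 + 3 + 7 + 2 + 2 + 4 + 5 + 3 + 2 + 1 + 2 + 3 = 48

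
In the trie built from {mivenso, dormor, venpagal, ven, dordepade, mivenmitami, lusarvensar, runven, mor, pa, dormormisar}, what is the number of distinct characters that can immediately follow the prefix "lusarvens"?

1

Walk "lusarvens" from the root, arriving at one node.
Distinct next characters after "lusarvens": a.
That node has 1 child edge.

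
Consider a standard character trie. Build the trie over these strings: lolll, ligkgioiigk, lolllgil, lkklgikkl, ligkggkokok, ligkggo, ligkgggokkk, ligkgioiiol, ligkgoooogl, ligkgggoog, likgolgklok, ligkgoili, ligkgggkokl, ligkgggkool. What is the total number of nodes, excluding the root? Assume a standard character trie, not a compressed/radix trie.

Count nodes per top-level branch (shared prefixes stored once):
  'l'-branch (ligkgggkokl, ligkgggkool, ligkgggokkk, ligkgggoog, ligkggkokok, ligkggo, ligkgioiigk, ligkgioiiol, ligkgoili, ligkgoooogl, likgolgklok, lkklgikkl, lolll, lolllgil): 66 nodes
Sum: 66

66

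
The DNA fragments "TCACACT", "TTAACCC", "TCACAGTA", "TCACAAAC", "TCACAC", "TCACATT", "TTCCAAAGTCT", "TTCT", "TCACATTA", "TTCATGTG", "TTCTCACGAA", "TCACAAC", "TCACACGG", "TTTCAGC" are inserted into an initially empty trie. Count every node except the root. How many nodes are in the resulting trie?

51

For each word, the new-node count is its length minus the longest prefix already in the trie:
  "TCACACT" → 7 new (T, C, A, C, A, C, T)
  "TTAACCC" → prefix "T" already present; 6 new (T, A, A, C, C, C)
  "TCACAGTA" → prefix "TCACA" already present; 3 new (G, T, A)
  "TCACAAAC" → prefix "TCACA" already present; 3 new (A, A, C)
  "TCACAC" → prefix "TCACAC" already present; 0 new (none)
  "TCACATT" → prefix "TCACA" already present; 2 new (T, T)
  "TTCCAAAGTCT" → prefix "TT" already present; 9 new (C, C, A, A, A, G, T, C, T)
  "TTCT" → prefix "TTC" already present; 1 new (T)
  "TCACATTA" → prefix "TCACATT" already present; 1 new (A)
  "TTCATGTG" → prefix "TTC" already present; 5 new (A, T, G, T, G)
  "TTCTCACGAA" → prefix "TTCT" already present; 6 new (C, A, C, G, A, A)
  "TCACAAC" → prefix "TCACAA" already present; 1 new (C)
  "TCACACGG" → prefix "TCACAC" already present; 2 new (G, G)
  "TTTCAGC" → prefix "TT" already present; 5 new (T, C, A, G, C)
Total nodes = 7 + 6 + 3 + 3 + 0 + 2 + 9 + 1 + 1 + 5 + 6 + 1 + 2 + 5 = 51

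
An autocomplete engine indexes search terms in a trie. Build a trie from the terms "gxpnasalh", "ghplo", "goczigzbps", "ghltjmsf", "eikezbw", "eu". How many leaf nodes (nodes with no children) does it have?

A leaf is a node with no children — equivalently, the end of a word that is not a proper prefix of any other stored word.
Those words: "eikezbw", "eu", "ghltjmsf", "ghplo", "goczigzbps", "gxpnasalh"
Leaf count: 6

6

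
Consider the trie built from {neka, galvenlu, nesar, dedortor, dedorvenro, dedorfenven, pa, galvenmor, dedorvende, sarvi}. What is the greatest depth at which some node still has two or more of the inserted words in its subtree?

8

Equivalently: take the maximum, over all pairs, of their longest common prefix length.
e.g. "dedorvende" and "dedorvenro" share the prefix "dedorven" of length 8; no pair shares a longer one.
Longest shared-prefix length: 8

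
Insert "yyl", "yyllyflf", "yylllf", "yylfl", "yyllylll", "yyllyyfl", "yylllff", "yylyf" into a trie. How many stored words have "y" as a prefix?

8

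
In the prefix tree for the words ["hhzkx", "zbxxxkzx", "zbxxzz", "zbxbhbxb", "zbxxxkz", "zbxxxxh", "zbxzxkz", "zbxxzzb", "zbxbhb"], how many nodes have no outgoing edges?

6

A leaf is a node with no children — equivalently, the end of a word that is not a proper prefix of any other stored word.
Those words: "hhzkx", "zbxbhbxb", "zbxxxkzx", "zbxxxxh", "zbxxzzb", "zbxzxkz"
Leaf count: 6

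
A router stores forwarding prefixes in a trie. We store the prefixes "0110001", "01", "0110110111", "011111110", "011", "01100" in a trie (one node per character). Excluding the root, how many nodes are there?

19

Trie structure (* marks end of a word):
(root)
└─ 0
   └─ 1 *
      └─ 1 *
         ├─ 0
         │  ├─ 0 *
         │  │  └─ 0
         │  │     └─ 1 *
         │  └─ 1
         │     └─ 1
         │        └─ 0
         │           └─ 1
         │              └─ 1
         │                 └─ 1 *
         └─ 1
            └─ 1
               └─ 1
                  └─ 1
                     └─ 1
                        └─ 0 *
Counting every labelled node above: 19.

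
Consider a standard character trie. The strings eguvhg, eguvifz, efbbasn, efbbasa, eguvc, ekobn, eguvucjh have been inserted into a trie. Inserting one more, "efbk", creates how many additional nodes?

1

The longest prefix of "efbk" already in the trie is "efb" (length 3).
So 4 − 3 = 1 new nodes.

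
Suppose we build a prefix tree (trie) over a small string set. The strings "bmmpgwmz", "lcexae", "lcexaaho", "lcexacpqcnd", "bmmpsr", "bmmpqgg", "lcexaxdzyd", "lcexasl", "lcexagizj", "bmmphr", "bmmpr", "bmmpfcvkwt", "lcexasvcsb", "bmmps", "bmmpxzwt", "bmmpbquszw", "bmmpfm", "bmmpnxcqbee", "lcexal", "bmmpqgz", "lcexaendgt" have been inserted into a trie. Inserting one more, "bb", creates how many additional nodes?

The longest prefix of "bb" already in the trie is "b" (length 1).
New nodes needed: |"bb"| − 1 = 2 − 1 = 1.

1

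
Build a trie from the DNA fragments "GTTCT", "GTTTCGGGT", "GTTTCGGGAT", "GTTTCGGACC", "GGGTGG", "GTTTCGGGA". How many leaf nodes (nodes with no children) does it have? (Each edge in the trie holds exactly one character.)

Leaves are exactly the stored words that no other stored word extends.
Those words: "GGGTGG", "GTTCT", "GTTTCGGACC", "GTTTCGGGAT", "GTTTCGGGT"
Leaf count: 5

5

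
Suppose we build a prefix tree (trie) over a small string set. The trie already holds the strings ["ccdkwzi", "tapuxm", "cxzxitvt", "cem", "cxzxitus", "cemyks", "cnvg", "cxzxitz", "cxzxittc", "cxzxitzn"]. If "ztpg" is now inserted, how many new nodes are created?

Nothing in the trie begins with "z"; the whole of "ztpg" is new.
4 − 0 = 4 new nodes.

4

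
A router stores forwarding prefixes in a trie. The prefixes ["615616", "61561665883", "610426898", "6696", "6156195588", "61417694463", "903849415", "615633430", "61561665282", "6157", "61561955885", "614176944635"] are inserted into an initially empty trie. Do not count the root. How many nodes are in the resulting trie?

55

Count nodes per top-level branch (shared prefixes stored once):
  '6'-branch (610426898, 61417694463, 614176944635, 615616, 61561665282, 61561665883, 6156195588, 61561955885, 615633430, 6157, 6696): 46 nodes
  '9'-branch (903849415): 9 nodes
Sum: 55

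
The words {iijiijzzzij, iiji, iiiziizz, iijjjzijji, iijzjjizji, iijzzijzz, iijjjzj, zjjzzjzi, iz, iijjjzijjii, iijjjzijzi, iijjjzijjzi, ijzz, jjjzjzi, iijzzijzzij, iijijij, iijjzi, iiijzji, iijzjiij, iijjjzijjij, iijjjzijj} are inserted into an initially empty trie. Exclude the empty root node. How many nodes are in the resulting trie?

Trace insertions, counting only characters that open a new branch:
  "iijiijzzzij" → 11 new (i, i, j, i, i, j, z, z, z, i, j)
  "iiji" → prefix "iiji" already present; 0 new (none)
  "iiiziizz" → prefix "ii" already present; 6 new (i, z, i, i, z, z)
  "iijjjzijji" → prefix "iij" already present; 7 new (j, j, z, i, j, j, i)
  "iijzjjizji" → prefix "iij" already present; 7 new (z, j, j, i, z, j, i)
  "iijzzijzz" → prefix "iijz" already present; 5 new (z, i, j, z, z)
  "iijjjzj" → prefix "iijjjz" already present; 1 new (j)
  "zjjzzjzi" → 8 new (z, j, j, z, z, j, z, i)
  "iz" → prefix "i" already present; 1 new (z)
  "iijjjzijjii" → prefix "iijjjzijji" already present; 1 new (i)
  "iijjjzijzi" → prefix "iijjjzij" already present; 2 new (z, i)
  "iijjjzijjzi" → prefix "iijjjzijj" already present; 2 new (z, i)
  "ijzz" → prefix "i" already present; 3 new (j, z, z)
  "jjjzjzi" → 7 new (j, j, j, z, j, z, i)
  "iijzzijzzij" → prefix "iijzzijzz" already present; 2 new (i, j)
  "iijijij" → prefix "iiji" already present; 3 new (j, i, j)
  "iijjzi" → prefix "iijj" already present; 2 new (z, i)
  "iiijzji" → prefix "iii" already present; 4 new (j, z, j, i)
  "iijzjiij" → prefix "iijzj" already present; 3 new (i, i, j)
  "iijjjzijjij" → prefix "iijjjzijji" already present; 1 new (j)
  "iijjjzijj" → prefix "iijjjzijj" already present; 0 new (none)
Total nodes = 11 + 0 + 6 + 7 + 7 + 5 + 1 + 8 + 1 + 1 + 2 + 2 + 3 + 7 + 2 + 3 + 2 + 4 + 3 + 1 + 0 = 76

76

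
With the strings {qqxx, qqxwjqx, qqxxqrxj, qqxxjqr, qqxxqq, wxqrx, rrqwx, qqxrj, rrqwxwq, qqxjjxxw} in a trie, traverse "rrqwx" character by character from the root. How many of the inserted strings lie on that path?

1

Check each prefix of "rrqwx" against the stored set — each match is an end-marker on the path.
Prefixes of the query that are stored words: "rrqwx"
Count: 1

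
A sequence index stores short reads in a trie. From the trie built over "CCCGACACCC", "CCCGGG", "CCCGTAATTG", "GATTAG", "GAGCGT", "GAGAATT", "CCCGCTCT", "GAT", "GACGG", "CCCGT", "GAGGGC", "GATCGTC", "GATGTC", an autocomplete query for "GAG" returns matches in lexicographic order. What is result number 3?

GAGGGC

DFS of the "GAG" subtree visits, in order: "GAGAATT", "GAGCGT", "GAGGGC"
Position 3: GAGGGC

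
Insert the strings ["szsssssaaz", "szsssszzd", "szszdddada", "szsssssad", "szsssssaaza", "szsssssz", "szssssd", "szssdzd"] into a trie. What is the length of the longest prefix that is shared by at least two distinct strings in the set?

The deepest shared node is where two words last agree before diverging.
"szsssssaaz" and "szsssssaaza" agree on "szsssssaaz" (10 characters) before diverging; nothing deeper is shared.
Longest shared-prefix length: 10

10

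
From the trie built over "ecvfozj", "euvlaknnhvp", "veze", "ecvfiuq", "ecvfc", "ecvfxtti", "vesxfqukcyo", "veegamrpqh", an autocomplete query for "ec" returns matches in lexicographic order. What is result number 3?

ecvfozj

DFS of the "ec" subtree visits, in order: "ecvfc", "ecvfiuq", "ecvfozj", "ecvfxtti"
Position 3: ecvfozj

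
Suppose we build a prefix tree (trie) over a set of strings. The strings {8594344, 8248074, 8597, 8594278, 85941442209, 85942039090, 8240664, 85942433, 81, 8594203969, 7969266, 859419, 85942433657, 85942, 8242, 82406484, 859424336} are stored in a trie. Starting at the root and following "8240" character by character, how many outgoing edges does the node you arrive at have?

The children of the "8240" node are the distinct next characters among strings starting with "8240".
Characters that immediately follow "8240" among the stored strings: {6}.
That node has 1 child edge.

1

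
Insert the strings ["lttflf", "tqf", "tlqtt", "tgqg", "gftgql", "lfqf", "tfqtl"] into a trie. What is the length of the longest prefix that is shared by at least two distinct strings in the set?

Look for the deepest trie node that still has at least two words in its subtree.
"lfqf" and "lttflf" agree on "l" (1 characters) before diverging; nothing deeper is shared.
Longest shared-prefix length: 1

1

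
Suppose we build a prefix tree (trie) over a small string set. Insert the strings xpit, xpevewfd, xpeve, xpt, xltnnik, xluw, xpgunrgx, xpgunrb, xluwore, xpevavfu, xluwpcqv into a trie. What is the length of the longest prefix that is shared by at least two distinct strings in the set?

6

Look for the deepest trie node that still has at least two words in its subtree.
e.g. "xpgunrb" and "xpgunrgx" share the prefix "xpgunr" of length 6; no pair shares a longer one.
Longest shared-prefix length: 6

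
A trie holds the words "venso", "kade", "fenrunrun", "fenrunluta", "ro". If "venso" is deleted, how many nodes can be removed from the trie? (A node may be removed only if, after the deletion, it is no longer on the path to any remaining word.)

5

A node on "venso"'s path can go only if nothing else ends at it or branches off below it.
No other word shares any prefix with "venso", so all 5 of its nodes go.
Nodes removed: 5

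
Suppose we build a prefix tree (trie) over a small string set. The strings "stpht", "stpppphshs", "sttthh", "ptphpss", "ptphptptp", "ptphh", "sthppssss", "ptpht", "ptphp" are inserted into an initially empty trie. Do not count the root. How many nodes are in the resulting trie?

36

Count nodes per top-level branch (shared prefixes stored once):
  'p'-branch (ptphh, ptphp, ptphpss, ptphptptp, ptpht): 13 nodes
  's'-branch (sthppssss, stpht, stpppphshs, sttthh): 23 nodes
Sum: 36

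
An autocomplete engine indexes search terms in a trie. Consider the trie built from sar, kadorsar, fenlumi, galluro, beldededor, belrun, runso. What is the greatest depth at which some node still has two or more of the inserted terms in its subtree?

Equivalently: take the maximum, over all pairs, of their longest common prefix length.
"beldededor" and "belrun" agree on "bel" (3 characters) before diverging; nothing deeper is shared.
Longest shared-prefix length: 3

3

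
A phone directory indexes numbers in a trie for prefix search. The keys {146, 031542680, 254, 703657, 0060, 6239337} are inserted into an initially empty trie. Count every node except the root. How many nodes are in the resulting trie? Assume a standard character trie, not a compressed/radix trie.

Insert word by word; a character creates a node only if that edge doesn't already exist:
  "146" → 3 new (1, 4, 6)
  "031542680" → 9 new (0, 3, 1, 5, 4, 2, 6, 8, 0)
  "254" → 3 new (2, 5, 4)
  "703657" → 6 new (7, 0, 3, 6, 5, 7)
  "0060" → prefix "0" already present; 3 new (0, 6, 0)
  "6239337" → 7 new (6, 2, 3, 9, 3, 3, 7)
Total nodes = 3 + 9 + 3 + 6 + 3 + 7 = 31

31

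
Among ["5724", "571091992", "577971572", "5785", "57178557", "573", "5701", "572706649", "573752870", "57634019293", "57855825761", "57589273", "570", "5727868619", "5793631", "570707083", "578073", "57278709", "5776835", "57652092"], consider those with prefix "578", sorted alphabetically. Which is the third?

57855825761

DFS of the "578" subtree visits, in order: "578073", "5785", "57855825761"
Position 3: 57855825761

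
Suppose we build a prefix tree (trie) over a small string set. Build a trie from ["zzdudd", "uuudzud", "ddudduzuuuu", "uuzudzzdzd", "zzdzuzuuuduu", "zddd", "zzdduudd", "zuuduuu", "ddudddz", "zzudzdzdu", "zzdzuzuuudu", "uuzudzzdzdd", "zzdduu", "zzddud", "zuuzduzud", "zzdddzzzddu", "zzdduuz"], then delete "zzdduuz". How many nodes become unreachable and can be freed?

After clearing the end-marker at "zzdduuz", prune upward until reaching a node still needed by another word.
The suffix "z" (1 node) is used only by "zzdduuz"; the node for "zzdduu" still has the child "d", so pruning stops there.
Nodes removed: 1

1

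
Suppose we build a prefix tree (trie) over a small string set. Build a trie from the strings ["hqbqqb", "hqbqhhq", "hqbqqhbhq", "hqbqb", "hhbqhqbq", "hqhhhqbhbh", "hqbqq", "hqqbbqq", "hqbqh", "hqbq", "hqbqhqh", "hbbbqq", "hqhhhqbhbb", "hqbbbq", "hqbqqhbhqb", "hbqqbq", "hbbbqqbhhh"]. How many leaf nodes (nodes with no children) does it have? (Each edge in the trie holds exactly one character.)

Leaves are exactly the stored words that no other stored word extends.
Those words: "hbbbqqbhhh", "hbqqbq", "hhbqhqbq", "hqbbbq", "hqbqb", "hqbqhhq", "hqbqhqh", "hqbqqb", "hqbqqhbhqb", "hqhhhqbhbb", "hqhhhqbhbh", "hqqbbqq"
Leaf count: 12

12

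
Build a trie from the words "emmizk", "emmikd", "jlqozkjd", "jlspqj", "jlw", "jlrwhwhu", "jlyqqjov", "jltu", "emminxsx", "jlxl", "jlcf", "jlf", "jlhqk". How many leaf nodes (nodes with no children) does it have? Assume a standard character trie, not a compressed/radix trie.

13

Leaves are exactly the stored words that no other stored word extends.
Those words: "emmikd", "emminxsx", "emmizk", "jlcf", "jlf", "jlhqk", "jlqozkjd", "jlrwhwhu", "jlspqj", "jltu", "jlw", "jlxl", "jlyqqjov"
Leaf count: 13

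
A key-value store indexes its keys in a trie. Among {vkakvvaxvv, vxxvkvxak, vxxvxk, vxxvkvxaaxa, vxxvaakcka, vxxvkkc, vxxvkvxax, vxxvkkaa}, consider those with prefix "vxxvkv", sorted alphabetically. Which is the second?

Words with prefix "vxxvkv", in lexicographic order: "vxxvkvxaaxa", "vxxvkvxak", "vxxvkvxax"
The 2nd is vxxvkvxak.

vxxvkvxak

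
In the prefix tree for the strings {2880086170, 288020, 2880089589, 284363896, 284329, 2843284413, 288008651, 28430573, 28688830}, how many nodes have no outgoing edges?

9

A leaf is a node with no children — equivalently, the end of a word that is not a proper prefix of any other stored word.
Those words: "28430573", "2843284413", "284329", "284363896", "28688830", "2880086170", "288008651", "2880089589", "288020"
Leaf count: 9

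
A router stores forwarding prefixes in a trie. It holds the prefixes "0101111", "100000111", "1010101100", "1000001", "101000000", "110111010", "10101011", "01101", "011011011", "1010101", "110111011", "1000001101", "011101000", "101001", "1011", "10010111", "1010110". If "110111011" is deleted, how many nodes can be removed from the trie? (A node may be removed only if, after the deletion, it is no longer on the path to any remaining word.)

1

Walk "110111011" from the leaf back toward the root, removing each node that no remaining word uses.
The suffix "1" (1 node) is used only by "110111011"; the node for "11011101" still has the child "0", so pruning stops there.
Nodes removed: 1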